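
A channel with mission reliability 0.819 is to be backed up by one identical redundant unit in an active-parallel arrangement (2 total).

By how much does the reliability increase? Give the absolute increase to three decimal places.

0.148

R_before = 0.819
R_after = 1 − (1 − 0.819)^2 = 0.967
ΔR = 0.967 − 0.819 = 0.148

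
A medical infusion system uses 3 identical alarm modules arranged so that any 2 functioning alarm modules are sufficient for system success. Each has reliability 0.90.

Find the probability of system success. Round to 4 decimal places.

0.9720

R = Σ_{i=2}^{3} C(3,i) p^i (1−p)^{3−i} with p = 0.90
C(3,2)·0.90^2·0.10^1 = 0.243000
C(3,3)·0.90^3·0.10^0 = 0.729000
Sum = 0.9720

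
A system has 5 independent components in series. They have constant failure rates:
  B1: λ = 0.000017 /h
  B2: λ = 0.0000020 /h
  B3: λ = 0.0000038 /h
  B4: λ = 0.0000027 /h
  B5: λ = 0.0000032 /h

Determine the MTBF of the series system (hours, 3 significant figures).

Series of exponential components: λ_sys = Σ λ_i
λ_sys = 0.000017 + 0.0000020 + 0.0000038 + 0.0000027 + 0.0000032 = 2.8700e-05 /h
MTBF = 1 / λ_sys = 34800 h

34800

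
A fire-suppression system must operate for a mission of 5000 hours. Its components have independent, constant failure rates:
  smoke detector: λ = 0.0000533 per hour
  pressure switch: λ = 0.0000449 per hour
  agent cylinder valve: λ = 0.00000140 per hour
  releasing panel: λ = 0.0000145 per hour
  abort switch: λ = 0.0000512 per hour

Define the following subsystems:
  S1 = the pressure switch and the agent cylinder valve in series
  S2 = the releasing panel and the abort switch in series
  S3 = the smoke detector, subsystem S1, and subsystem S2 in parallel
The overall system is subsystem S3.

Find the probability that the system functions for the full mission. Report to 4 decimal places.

R(smoke detector) = exp(−0.0000533 × 5000) = 0.766056
R(pressure switch) = exp(−0.0000449 × 5000) = 0.798916
R(agent cylinder valve) = exp(−0.00000140 × 5000) = 0.993024
R(releasing panel) = exp(−0.0000145 × 5000) = 0.930066
R(abort switch) = exp(−0.0000512 × 5000) = 0.774142
Series (pressure switch and agent cylinder valve): 0.798916 × 0.993024 = 0.793343
Series (releasing panel and abort switch): 0.930066 × 0.774142 = 0.720003
Parallel (smoke detector, [0.793343], and [0.720003]): 1 − (1 − 0.766056)(1 − 0.793343)(1 − 0.720003) = 0.9865

0.9865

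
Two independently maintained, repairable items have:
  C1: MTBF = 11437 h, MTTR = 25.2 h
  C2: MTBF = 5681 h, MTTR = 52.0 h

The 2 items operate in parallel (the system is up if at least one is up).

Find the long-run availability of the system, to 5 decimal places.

0.99998

A(C1) = MTBF/(MTBF+MTTR) = 11437/(11437+25.2) = 0.997801
A(C2) = MTBF/(MTBF+MTTR) = 5681/(5681+52.0) = 0.990930
Parallel availability: 1 − (1 − 0.997801)(1 − 0.990930) = 0.99998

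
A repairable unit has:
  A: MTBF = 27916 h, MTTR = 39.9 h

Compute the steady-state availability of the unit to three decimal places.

A(A) = MTBF/(MTBF+MTTR) = 27916/(27916+39.9) = 0.999

0.999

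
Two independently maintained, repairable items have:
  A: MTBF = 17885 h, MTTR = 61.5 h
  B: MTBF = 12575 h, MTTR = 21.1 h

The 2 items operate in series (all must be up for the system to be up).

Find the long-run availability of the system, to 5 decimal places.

0.99490

A(A) = MTBF/(MTBF+MTTR) = 17885/(17885+61.5) = 0.996573
A(B) = MTBF/(MTBF+MTTR) = 12575/(12575+21.1) = 0.998325
Series availability: 0.996573 × 0.998325 = 0.99490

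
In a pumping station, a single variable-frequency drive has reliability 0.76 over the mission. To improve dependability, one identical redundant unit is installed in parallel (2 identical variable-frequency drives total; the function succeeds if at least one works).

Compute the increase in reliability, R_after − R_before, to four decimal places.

R_before = 0.76
R_after = 1 − (1 − 0.76)^2 = 0.9424
ΔR = 0.9424 − 0.76 = 0.1824

0.1824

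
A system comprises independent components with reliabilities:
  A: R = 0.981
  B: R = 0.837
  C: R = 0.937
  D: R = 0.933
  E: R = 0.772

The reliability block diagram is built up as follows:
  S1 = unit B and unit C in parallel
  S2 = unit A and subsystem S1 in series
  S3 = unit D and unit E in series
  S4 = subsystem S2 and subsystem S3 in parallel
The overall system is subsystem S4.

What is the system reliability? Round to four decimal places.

Parallel (B and C): 1 − (1 − 0.837000)(1 − 0.937000) = 0.989731
Series (A and [0.989731]): 0.981000 × 0.989731 = 0.970926
Series (D and E): 0.933000 × 0.772000 = 0.720276
Parallel ([0.970926] and [0.720276]): 1 − (1 − 0.970926)(1 − 0.720276) = 0.9919

0.9919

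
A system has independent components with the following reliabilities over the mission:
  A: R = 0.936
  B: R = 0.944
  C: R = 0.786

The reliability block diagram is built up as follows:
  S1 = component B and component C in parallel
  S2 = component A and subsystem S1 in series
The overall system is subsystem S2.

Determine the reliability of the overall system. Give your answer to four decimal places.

Parallel (B and C): 1 − (1 − 0.944000)(1 − 0.786000) = 0.988016
Series (A and [0.988016]): 0.936000 × 0.988016 = 0.9248

0.9248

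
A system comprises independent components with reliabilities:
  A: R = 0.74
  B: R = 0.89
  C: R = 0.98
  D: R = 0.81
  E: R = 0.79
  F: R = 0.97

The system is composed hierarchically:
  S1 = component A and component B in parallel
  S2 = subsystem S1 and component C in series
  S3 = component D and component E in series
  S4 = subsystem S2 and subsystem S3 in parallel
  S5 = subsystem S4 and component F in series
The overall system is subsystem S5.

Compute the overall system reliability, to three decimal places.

0.953

Parallel (A and B): 1 − (1 − 0.74000)(1 − 0.89000) = 0.97140
Series ([0.97140] and C): 0.97140 × 0.98000 = 0.95197
Series (D and E): 0.81000 × 0.79000 = 0.63990
Parallel ([0.95197] and [0.63990]): 1 − (1 − 0.95197)(1 − 0.63990) = 0.98270
Series ([0.98270] and F): 0.98270 × 0.97000 = 0.953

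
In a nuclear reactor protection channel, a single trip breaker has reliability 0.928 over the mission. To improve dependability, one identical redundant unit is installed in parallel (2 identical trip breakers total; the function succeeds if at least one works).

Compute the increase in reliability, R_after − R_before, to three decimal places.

R_before = 0.928
R_after = 1 − (1 − 0.928)^2 = 0.995
ΔR = 0.995 − 0.928 = 0.067

0.067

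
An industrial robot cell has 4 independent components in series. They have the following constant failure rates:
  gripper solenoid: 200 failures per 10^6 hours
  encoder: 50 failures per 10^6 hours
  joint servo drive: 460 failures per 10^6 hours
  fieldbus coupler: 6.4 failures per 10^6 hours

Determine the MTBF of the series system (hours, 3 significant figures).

1400

Series of exponential components: λ_sys = Σ λ_i
λ_sys = 0.00020 + 0.000050 + 0.00046 + 0.0000064 = 7.1640e-04 /h
MTBF = 1 / λ_sys = 1400 h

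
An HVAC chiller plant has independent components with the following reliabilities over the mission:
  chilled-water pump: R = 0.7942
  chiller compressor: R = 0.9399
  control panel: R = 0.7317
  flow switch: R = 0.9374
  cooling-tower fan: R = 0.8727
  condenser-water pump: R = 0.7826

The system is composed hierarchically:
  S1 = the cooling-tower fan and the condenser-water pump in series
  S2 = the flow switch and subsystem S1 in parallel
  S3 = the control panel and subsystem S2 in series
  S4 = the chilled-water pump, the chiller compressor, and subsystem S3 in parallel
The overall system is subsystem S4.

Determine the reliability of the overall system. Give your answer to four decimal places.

0.9965

Series (cooling-tower fan and condenser-water pump): 0.872700 × 0.782600 = 0.682975
Parallel (flow switch and [0.682975]): 1 − (1 − 0.937400)(1 − 0.682975) = 0.980154
Series (control panel and [0.980154]): 0.731700 × 0.980154 = 0.717179
Parallel (chilled-water pump, chiller compressor, and [0.717179]): 1 − (1 − 0.794200)(1 − 0.939900)(1 − 0.717179) = 0.9965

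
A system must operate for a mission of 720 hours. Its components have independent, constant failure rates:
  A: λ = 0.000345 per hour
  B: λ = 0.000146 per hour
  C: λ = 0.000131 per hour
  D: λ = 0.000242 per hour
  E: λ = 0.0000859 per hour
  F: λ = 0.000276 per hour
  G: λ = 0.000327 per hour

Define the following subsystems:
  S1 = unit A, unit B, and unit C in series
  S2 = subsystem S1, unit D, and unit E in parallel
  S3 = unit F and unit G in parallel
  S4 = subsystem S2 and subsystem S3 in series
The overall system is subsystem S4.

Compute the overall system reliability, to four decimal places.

R(A) = exp(−0.000345 × 720) = 0.780048
R(B) = exp(−0.000146 × 720) = 0.900216
R(C) = exp(−0.000131 × 720) = 0.909992
R(D) = exp(−0.000242 × 720) = 0.840095
R(E) = exp(−0.0000859 × 720) = 0.940026
R(F) = exp(−0.000276 × 720) = 0.819779
R(G) = exp(−0.000327 × 720) = 0.790223
Series (A, B, and C): 0.780048 × 0.900216 × 0.909992 = 0.639007
Parallel ([0.639007], D, and E): 1 − (1 − 0.639007)(1 − 0.840095)(1 − 0.940026) = 0.996538
Parallel (F and G): 1 − (1 − 0.819779)(1 − 0.790223) = 0.962194
Series ([0.996538] and [0.962194]): 0.996538 × 0.962194 = 0.9589

0.9589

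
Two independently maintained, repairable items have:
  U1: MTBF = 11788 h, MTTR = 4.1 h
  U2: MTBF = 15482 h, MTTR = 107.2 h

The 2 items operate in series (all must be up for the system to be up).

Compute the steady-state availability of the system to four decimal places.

0.9928

A(U1) = MTBF/(MTBF+MTTR) = 11788/(11788+4.1) = 0.999652
A(U2) = MTBF/(MTBF+MTTR) = 15482/(15482+107.2) = 0.993123
Series availability: 0.999652 × 0.993123 = 0.9928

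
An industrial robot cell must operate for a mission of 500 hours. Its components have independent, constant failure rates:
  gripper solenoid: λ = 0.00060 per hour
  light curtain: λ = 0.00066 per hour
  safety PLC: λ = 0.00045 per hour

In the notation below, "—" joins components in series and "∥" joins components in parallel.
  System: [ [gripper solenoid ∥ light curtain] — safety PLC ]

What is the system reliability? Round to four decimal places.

0.7403

R(gripper solenoid) = exp(−0.00060 × 500) = 0.740818
R(light curtain) = exp(−0.00066 × 500) = 0.718924
R(safety PLC) = exp(−0.00045 × 500) = 0.798516
Parallel (gripper solenoid and light curtain): 1 − (1 − 0.740818)(1 − 0.718924) = 0.927150
Series ([0.927150] and safety PLC): 0.927150 × 0.798516 = 0.7403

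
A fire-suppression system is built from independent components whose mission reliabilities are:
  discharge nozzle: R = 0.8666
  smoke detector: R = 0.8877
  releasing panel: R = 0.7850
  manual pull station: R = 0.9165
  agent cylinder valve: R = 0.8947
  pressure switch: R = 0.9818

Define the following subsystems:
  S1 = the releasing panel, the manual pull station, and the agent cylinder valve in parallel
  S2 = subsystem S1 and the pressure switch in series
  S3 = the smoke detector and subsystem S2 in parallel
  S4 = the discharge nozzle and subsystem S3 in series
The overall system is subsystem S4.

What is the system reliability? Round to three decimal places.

Parallel (releasing panel, manual pull station, and agent cylinder valve): 1 − (1 − 0.78500)(1 − 0.91650)(1 − 0.89470) = 0.99811
Series ([0.99811] and pressure switch): 0.99811 × 0.98180 = 0.97994
Parallel (smoke detector and [0.97994]): 1 − (1 − 0.88770)(1 − 0.97994) = 0.99775
Series (discharge nozzle and [0.99775]): 0.86660 × 0.99775 = 0.865

0.865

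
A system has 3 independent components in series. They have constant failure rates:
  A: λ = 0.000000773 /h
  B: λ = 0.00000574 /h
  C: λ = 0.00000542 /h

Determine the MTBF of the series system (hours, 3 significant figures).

83800

Series of exponential components: λ_sys = Σ λ_i
λ_sys = 0.000000773 + 0.00000574 + 0.00000542 = 1.1933e-05 /h
MTBF = 1 / λ_sys = 83800 h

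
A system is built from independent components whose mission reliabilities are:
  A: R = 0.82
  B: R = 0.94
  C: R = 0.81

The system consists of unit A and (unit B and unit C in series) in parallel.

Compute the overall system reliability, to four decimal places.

Series (B and C): 0.940000 × 0.810000 = 0.761400
Parallel (A and [0.761400]): 1 − (1 − 0.820000)(1 − 0.761400) = 0.9571

0.9571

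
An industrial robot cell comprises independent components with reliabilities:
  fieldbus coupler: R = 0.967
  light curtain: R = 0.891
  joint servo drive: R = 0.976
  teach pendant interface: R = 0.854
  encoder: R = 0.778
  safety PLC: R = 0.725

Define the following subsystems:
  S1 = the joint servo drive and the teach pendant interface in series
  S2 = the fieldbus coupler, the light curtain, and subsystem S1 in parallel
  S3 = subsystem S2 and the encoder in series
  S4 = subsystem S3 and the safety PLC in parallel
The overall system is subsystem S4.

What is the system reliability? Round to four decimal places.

Series (joint servo drive and teach pendant interface): 0.976000 × 0.854000 = 0.833504
Parallel (fieldbus coupler, light curtain, and [0.833504]): 1 − (1 − 0.967000)(1 − 0.891000)(1 − 0.833504) = 0.999401
Series ([0.999401] and encoder): 0.999401 × 0.778000 = 0.777534
Parallel ([0.777534] and safety PLC): 1 − (1 − 0.777534)(1 − 0.725000) = 0.9388

0.9388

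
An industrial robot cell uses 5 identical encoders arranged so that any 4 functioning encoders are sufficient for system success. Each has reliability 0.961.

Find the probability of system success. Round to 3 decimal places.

R = Σ_{i=4}^{5} C(5,i) p^i (1−p)^{5−i} with p = 0.961
C(5,4)·0.961^4·0.039^1 = 0.16631
C(5,5)·0.961^5·0.039^0 = 0.81963
Sum = 0.986

0.986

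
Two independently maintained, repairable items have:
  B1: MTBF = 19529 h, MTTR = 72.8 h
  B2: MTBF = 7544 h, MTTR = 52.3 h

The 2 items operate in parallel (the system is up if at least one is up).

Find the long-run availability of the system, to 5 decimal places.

0.99997

A(B1) = MTBF/(MTBF+MTTR) = 19529/(19529+72.8) = 0.996286
A(B2) = MTBF/(MTBF+MTTR) = 7544/(7544+52.3) = 0.993115
Parallel availability: 1 − (1 − 0.996286)(1 − 0.993115) = 0.99997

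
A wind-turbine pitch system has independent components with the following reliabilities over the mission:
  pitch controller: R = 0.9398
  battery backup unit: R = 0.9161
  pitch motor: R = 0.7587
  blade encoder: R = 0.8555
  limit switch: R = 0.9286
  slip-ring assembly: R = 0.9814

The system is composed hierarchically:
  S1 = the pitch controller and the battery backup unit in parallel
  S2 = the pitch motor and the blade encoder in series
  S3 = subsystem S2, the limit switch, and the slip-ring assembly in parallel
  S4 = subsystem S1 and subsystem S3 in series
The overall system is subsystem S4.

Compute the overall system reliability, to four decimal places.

Parallel (pitch controller and battery backup unit): 1 − (1 − 0.939800)(1 − 0.916100) = 0.994949
Series (pitch motor and blade encoder): 0.758700 × 0.855500 = 0.649068
Parallel ([0.649068], limit switch, and slip-ring assembly): 1 − (1 − 0.649068)(1 − 0.928600)(1 − 0.981400) = 0.999534
Series ([0.994949] and [0.999534]): 0.994949 × 0.999534 = 0.9945

0.9945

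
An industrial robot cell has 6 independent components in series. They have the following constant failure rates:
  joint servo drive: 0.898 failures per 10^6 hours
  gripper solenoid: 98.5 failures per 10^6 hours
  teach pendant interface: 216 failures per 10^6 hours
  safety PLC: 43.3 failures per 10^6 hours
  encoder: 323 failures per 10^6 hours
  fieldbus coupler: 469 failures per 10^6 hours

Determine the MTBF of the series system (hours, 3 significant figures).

Series of exponential components: λ_sys = Σ λ_i
λ_sys = 0.000000898 + 0.0000985 + 0.000216 + 0.0000433 + 0.000323 + 0.000469 = 1.1507e-03 /h
MTBF = 1 / λ_sys = 869 h

869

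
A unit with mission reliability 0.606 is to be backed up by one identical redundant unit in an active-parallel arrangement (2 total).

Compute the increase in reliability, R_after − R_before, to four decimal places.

0.2388

R_before = 0.606
R_after = 1 − (1 − 0.606)^2 = 0.8448
ΔR = 0.8448 − 0.606 = 0.2388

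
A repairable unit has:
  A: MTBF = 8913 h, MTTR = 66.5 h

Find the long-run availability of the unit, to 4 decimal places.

A(A) = MTBF/(MTBF+MTTR) = 8913/(8913+66.5) = 0.9926

0.9926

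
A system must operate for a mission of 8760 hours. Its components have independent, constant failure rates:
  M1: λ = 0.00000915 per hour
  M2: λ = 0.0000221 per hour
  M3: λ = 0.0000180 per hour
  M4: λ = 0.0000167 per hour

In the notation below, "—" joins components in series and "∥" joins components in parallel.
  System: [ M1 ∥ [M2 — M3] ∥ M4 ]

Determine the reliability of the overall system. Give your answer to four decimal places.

0.9969

R(M1) = exp(−0.00000915 × 8760) = 0.922974
R(M2) = exp(−0.0000221 × 8760) = 0.823991
R(M3) = exp(−0.0000180 × 8760) = 0.854123
R(M4) = exp(−0.0000167 × 8760) = 0.863905
Series (M2 and M3): 0.823991 × 0.854123 = 0.703790
Parallel (M1, [0.703790], and M4): 1 − (1 − 0.922974)(1 − 0.703790)(1 − 0.863905) = 0.9969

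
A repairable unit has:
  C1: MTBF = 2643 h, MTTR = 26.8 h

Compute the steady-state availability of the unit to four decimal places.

A(C1) = MTBF/(MTBF+MTTR) = 2643/(2643+26.8) = 0.9900

0.9900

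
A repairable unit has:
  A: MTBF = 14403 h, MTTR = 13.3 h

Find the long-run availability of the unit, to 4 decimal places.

A(A) = MTBF/(MTBF+MTTR) = 14403/(14403+13.3) = 0.9991

0.9991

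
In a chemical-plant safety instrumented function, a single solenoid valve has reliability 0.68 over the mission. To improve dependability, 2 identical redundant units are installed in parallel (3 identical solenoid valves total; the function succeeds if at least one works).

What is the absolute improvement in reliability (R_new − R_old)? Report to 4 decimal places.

0.2872

R_before = 0.68
R_after = 1 − (1 − 0.68)^3 = 0.9672
ΔR = 0.9672 − 0.68 = 0.2872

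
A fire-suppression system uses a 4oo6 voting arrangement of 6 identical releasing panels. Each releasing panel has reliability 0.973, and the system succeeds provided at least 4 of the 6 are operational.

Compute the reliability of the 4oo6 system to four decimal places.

R = Σ_{i=4}^{6} C(6,i) p^i (1−p)^{6−i} with p = 0.973
C(6,4)·0.973^4·0.027^2 = 0.009801
C(6,5)·0.973^5·0.027^1 = 0.141280
C(6,6)·0.973^6·0.027^0 = 0.848549
Sum = 0.9996

0.9996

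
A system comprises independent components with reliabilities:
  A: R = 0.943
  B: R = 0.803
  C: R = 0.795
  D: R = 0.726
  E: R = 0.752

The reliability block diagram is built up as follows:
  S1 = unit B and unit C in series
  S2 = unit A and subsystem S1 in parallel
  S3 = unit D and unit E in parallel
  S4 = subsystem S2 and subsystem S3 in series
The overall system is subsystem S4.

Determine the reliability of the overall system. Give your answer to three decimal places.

0.913

Series (B and C): 0.80300 × 0.79500 = 0.63839
Parallel (A and [0.63839]): 1 − (1 − 0.94300)(1 − 0.63839) = 0.97939
Parallel (D and E): 1 − (1 − 0.72600)(1 − 0.75200) = 0.93205
Series ([0.97939] and [0.93205]): 0.97939 × 0.93205 = 0.913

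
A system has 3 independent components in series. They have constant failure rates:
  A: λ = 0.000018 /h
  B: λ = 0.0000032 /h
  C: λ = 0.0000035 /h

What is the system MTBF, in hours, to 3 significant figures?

40500

Series of exponential components: λ_sys = Σ λ_i
λ_sys = 0.000018 + 0.0000032 + 0.0000035 = 2.4700e-05 /h
MTBF = 1 / λ_sys = 40500 h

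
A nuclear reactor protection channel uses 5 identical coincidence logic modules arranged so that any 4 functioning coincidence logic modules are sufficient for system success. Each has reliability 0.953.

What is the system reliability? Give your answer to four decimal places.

R = Σ_{i=4}^{5} C(5,i) p^i (1−p)^{5−i} with p = 0.953
C(5,4)·0.953^4·0.047^1 = 0.193838
C(5,5)·0.953^5·0.047^0 = 0.786076
Sum = 0.9799

0.9799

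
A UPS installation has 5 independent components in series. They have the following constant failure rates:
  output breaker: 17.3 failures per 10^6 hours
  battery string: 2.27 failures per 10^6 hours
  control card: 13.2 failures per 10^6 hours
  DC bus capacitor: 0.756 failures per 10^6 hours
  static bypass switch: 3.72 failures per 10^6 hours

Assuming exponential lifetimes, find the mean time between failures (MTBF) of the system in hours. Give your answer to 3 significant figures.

26800

Series of exponential components: λ_sys = Σ λ_i
λ_sys = 0.0000173 + 0.00000227 + 0.0000132 + 0.000000756 + 0.00000372 = 3.7246e-05 /h
MTBF = 1 / λ_sys = 26800 h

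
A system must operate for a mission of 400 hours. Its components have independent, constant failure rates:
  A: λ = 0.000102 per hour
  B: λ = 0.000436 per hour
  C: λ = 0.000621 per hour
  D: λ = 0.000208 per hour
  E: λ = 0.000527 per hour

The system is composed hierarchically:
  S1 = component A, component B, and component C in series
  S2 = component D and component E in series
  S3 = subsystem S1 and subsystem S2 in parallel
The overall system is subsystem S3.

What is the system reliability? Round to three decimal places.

0.906

R(A) = exp(−0.000102 × 400) = 0.96002
R(B) = exp(−0.000436 × 400) = 0.83996
R(C) = exp(−0.000621 × 400) = 0.78005
R(D) = exp(−0.000208 × 400) = 0.92017
R(E) = exp(−0.000527 × 400) = 0.80994
Series (A, B, and C): 0.96002 × 0.83996 × 0.78005 = 0.62902
Series (D and E): 0.92017 × 0.80994 = 0.74528
Parallel ([0.62902] and [0.74528]): 1 − (1 − 0.62902)(1 − 0.74528) = 0.906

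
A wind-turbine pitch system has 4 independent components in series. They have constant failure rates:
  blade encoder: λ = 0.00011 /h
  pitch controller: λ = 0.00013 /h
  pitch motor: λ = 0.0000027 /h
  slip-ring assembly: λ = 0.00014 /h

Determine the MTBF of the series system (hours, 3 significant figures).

2610

Series of exponential components: λ_sys = Σ λ_i
λ_sys = 0.00011 + 0.00013 + 0.0000027 + 0.00014 = 3.8270e-04 /h
MTBF = 1 / λ_sys = 2610 h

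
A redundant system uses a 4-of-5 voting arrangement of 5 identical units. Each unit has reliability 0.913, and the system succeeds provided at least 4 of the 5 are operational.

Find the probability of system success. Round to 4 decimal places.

0.9366

R = Σ_{i=4}^{5} C(5,i) p^i (1−p)^{5−i} with p = 0.913
C(5,4)·0.913^4·0.087^1 = 0.302254
C(5,5)·0.913^5·0.087^0 = 0.634386
Sum = 0.9366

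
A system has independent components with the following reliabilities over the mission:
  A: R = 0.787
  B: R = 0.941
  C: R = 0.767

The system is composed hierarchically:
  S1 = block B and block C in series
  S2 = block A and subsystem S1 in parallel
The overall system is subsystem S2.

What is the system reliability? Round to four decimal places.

0.9407

Series (B and C): 0.941000 × 0.767000 = 0.721747
Parallel (A and [0.721747]): 1 − (1 − 0.787000)(1 − 0.721747) = 0.9407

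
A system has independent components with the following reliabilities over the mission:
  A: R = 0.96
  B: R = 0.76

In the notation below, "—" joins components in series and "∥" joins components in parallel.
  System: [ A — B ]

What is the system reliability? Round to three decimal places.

Series (A and B): 0.96000 × 0.76000 = 0.730

0.730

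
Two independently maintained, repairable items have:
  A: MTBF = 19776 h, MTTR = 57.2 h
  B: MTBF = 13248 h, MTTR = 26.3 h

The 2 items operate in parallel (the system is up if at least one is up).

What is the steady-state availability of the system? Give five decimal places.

0.99999

A(A) = MTBF/(MTBF+MTTR) = 19776/(19776+57.2) = 0.997116
A(B) = MTBF/(MTBF+MTTR) = 13248/(13248+26.3) = 0.998019
Parallel availability: 1 − (1 − 0.997116)(1 − 0.998019) = 0.99999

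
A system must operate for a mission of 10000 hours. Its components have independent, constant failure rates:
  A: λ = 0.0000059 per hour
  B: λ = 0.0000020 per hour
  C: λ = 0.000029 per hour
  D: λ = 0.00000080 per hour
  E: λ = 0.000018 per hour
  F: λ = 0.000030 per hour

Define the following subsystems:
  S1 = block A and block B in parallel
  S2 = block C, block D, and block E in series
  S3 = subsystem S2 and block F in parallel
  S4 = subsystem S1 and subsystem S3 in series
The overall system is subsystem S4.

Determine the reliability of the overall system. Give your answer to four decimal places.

0.9005

R(A) = exp(−0.0000059 × 10000) = 0.942707
R(B) = exp(−0.0000020 × 10000) = 0.980199
R(C) = exp(−0.000029 × 10000) = 0.748264
R(D) = exp(−0.00000080 × 10000) = 0.992032
R(E) = exp(−0.000018 × 10000) = 0.835270
R(F) = exp(−0.000030 × 10000) = 0.740818
Parallel (A and B): 1 − (1 − 0.942707)(1 − 0.980199) = 0.998866
Series (C, D, and E): 0.748264 × 0.992032 × 0.835270 = 0.620022
Parallel ([0.620022] and F): 1 − (1 − 0.620022)(1 − 0.740818) = 0.901517
Series ([0.998866] and [0.901517]): 0.998866 × 0.901517 = 0.9005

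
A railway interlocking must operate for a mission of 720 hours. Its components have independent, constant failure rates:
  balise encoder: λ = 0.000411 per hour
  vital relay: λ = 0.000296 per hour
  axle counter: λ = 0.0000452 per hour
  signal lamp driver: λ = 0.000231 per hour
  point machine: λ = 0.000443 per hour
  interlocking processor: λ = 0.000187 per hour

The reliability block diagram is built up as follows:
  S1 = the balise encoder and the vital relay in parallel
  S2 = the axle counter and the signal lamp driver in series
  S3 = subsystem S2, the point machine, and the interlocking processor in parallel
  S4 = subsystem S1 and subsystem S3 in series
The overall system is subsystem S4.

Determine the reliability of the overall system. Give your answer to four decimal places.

R(balise encoder) = exp(−0.000411 × 720) = 0.743847
R(vital relay) = exp(−0.000296 × 720) = 0.808059
R(axle counter) = exp(−0.0000452 × 720) = 0.967980
R(signal lamp driver) = exp(−0.000231 × 720) = 0.846775
R(point machine) = exp(−0.000443 × 720) = 0.726905
R(interlocking processor) = exp(−0.000187 × 720) = 0.874031
Parallel (balise encoder and vital relay): 1 − (1 − 0.743847)(1 − 0.808059) = 0.950834
Series (axle counter and signal lamp driver): 0.967980 × 0.846775 = 0.819661
Parallel ([0.819661], point machine, and interlocking processor): 1 − (1 − 0.819661)(1 − 0.726905)(1 − 0.874031) = 0.993796
Series ([0.950834] and [0.993796]): 0.950834 × 0.993796 = 0.9449

0.9449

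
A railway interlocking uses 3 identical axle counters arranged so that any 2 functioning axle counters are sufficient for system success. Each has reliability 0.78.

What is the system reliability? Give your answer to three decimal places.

0.876

R = Σ_{i=2}^{3} C(3,i) p^i (1−p)^{3−i} with p = 0.78
C(3,2)·0.78^2·0.22^1 = 0.40154
C(3,3)·0.78^3·0.22^0 = 0.47455
Sum = 0.876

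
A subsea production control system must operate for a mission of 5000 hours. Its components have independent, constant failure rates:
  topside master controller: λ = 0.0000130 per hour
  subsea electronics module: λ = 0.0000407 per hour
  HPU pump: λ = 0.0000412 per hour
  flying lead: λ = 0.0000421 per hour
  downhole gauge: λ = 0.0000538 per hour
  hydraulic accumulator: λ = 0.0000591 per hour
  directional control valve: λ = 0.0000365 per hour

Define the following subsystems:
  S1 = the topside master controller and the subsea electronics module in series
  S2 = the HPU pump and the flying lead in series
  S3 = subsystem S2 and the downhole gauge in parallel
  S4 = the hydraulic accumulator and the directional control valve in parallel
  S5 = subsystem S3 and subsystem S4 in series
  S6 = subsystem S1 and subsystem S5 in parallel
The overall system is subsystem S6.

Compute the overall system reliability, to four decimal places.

R(topside master controller) = exp(−0.0000130 × 5000) = 0.937067
R(subsea electronics module) = exp(−0.0000407 × 5000) = 0.815870
R(HPU pump) = exp(−0.0000412 × 5000) = 0.813833
R(flying lead) = exp(−0.0000421 × 5000) = 0.810179
R(downhole gauge) = exp(−0.0000538 × 5000) = 0.764143
R(hydraulic accumulator) = exp(−0.0000591 × 5000) = 0.744159
R(directional control valve) = exp(−0.0000365 × 5000) = 0.833185
Series (topside master controller and subsea electronics module): 0.937067 × 0.815870 = 0.764525
Series (HPU pump and flying lead): 0.813833 × 0.810179 = 0.659350
Parallel ([0.659350] and downhole gauge): 1 − (1 − 0.659350)(1 − 0.764143) = 0.919655
Parallel (hydraulic accumulator and directional control valve): 1 − (1 − 0.744159)(1 − 0.833185) = 0.957322
Series ([0.919655] and [0.957322]): 0.919655 × 0.957322 = 0.880406
Parallel ([0.764525] and [0.880406]): 1 − (1 − 0.764525)(1 − 0.880406) = 0.9718

0.9718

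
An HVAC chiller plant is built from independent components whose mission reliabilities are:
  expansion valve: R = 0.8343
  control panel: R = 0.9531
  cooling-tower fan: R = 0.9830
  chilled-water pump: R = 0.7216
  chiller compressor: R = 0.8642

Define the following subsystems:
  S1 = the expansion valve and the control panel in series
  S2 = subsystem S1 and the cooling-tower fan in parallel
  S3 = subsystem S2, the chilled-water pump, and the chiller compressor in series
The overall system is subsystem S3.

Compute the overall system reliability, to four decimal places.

0.6214

Series (expansion valve and control panel): 0.834300 × 0.953100 = 0.795171
Parallel ([0.795171] and cooling-tower fan): 1 − (1 − 0.795171)(1 − 0.983000) = 0.996518
Series ([0.996518], chilled-water pump, and chiller compressor): 0.996518 × 0.721600 × 0.864200 = 0.6214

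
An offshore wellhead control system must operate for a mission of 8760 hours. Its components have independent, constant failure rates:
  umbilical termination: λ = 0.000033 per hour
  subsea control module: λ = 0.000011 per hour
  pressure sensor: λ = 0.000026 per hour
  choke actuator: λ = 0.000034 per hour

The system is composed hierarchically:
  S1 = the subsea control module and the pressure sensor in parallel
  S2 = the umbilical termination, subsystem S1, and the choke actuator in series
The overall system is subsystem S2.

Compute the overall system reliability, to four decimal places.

0.5456

R(umbilical termination) = exp(−0.000033 × 8760) = 0.748952
R(subsea control module) = exp(−0.000011 × 8760) = 0.908137
R(pressure sensor) = exp(−0.000026 × 8760) = 0.796315
R(choke actuator) = exp(−0.000034 × 8760) = 0.742420
Parallel (subsea control module and pressure sensor): 1 − (1 − 0.908137)(1 − 0.796315) = 0.981289
Series (umbilical termination, [0.981289], and choke actuator): 0.748952 × 0.981289 × 0.742420 = 0.5456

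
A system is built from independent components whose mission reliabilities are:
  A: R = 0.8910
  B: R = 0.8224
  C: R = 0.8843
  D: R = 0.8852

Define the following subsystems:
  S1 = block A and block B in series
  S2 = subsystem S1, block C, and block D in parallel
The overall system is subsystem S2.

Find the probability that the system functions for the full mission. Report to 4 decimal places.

Series (A and B): 0.891000 × 0.822400 = 0.732758
Parallel ([0.732758], C, and D): 1 − (1 − 0.732758)(1 − 0.884300)(1 − 0.885200) = 0.9965

0.9965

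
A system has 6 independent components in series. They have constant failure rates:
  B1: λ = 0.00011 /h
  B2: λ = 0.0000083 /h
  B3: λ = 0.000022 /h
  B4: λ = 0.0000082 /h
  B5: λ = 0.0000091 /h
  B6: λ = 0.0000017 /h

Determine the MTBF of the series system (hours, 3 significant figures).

6280

Series of exponential components: λ_sys = Σ λ_i
λ_sys = 0.00011 + 0.0000083 + 0.000022 + 0.0000082 + 0.0000091 + 0.0000017 = 1.5930e-04 /h
MTBF = 1 / λ_sys = 6280 h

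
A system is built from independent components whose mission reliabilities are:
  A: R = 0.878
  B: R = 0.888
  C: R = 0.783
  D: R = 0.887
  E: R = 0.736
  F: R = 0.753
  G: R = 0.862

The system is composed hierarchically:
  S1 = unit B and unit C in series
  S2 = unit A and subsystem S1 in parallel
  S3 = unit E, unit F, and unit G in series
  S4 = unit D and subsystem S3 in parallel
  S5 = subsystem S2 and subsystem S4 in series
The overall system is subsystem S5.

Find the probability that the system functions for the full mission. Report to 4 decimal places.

Series (B and C): 0.888000 × 0.783000 = 0.695304
Parallel (A and [0.695304]): 1 − (1 − 0.878000)(1 − 0.695304) = 0.962827
Series (E, F, and G): 0.736000 × 0.753000 × 0.862000 = 0.477727
Parallel (D and [0.477727]): 1 − (1 − 0.887000)(1 − 0.477727) = 0.940983
Series ([0.962827] and [0.940983]): 0.962827 × 0.940983 = 0.9060

0.9060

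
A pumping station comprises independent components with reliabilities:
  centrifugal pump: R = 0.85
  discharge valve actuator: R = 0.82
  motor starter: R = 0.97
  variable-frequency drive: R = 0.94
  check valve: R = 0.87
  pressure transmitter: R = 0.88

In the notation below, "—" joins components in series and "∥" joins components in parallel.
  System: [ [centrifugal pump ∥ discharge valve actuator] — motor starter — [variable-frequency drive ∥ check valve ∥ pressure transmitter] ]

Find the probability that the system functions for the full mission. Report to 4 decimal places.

Parallel (centrifugal pump and discharge valve actuator): 1 − (1 − 0.850000)(1 − 0.820000) = 0.973000
Parallel (variable-frequency drive, check valve, and pressure transmitter): 1 − (1 − 0.940000)(1 − 0.870000)(1 − 0.880000) = 0.999064
Series ([0.973000], motor starter, and [0.999064]): 0.973000 × 0.970000 × 0.999064 = 0.9429

0.9429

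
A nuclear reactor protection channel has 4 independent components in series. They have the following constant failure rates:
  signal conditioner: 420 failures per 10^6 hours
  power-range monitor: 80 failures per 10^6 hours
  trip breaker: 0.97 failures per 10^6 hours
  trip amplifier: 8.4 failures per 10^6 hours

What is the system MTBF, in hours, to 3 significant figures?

Series of exponential components: λ_sys = Σ λ_i
λ_sys = 0.00042 + 0.000080 + 0.00000097 + 0.0000084 = 5.0937e-04 /h
MTBF = 1 / λ_sys = 1960 h

1960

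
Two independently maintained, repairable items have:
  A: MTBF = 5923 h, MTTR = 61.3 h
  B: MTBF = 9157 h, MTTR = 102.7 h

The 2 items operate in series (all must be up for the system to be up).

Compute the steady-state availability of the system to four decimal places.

A(A) = MTBF/(MTBF+MTTR) = 5923/(5923+61.3) = 0.989757
A(B) = MTBF/(MTBF+MTTR) = 9157/(9157+102.7) = 0.988909
Series availability: 0.989757 × 0.988909 = 0.9788

0.9788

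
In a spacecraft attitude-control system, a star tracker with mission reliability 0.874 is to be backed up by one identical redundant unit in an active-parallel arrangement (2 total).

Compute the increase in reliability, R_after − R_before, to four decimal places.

R_before = 0.874
R_after = 1 − (1 − 0.874)^2 = 0.9841
ΔR = 0.9841 − 0.874 = 0.1101

0.1101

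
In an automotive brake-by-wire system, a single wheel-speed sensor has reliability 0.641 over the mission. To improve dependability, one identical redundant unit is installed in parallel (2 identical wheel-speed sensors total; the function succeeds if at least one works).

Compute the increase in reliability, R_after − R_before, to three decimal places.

0.230

R_before = 0.641
R_after = 1 − (1 − 0.641)^2 = 0.871
ΔR = 0.871 − 0.641 = 0.230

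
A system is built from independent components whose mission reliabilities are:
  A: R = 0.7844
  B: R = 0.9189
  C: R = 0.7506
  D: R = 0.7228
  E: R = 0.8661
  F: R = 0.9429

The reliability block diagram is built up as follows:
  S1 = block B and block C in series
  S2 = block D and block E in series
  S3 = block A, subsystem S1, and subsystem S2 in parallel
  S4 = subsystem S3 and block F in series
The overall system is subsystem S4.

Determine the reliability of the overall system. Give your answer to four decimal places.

0.9193

Series (B and C): 0.918900 × 0.750600 = 0.689726
Series (D and E): 0.722800 × 0.866100 = 0.626017
Parallel (A, [0.689726], and [0.626017]): 1 − (1 − 0.784400)(1 − 0.689726)(1 − 0.626017) = 0.974982
Series ([0.974982] and F): 0.974982 × 0.942900 = 0.9193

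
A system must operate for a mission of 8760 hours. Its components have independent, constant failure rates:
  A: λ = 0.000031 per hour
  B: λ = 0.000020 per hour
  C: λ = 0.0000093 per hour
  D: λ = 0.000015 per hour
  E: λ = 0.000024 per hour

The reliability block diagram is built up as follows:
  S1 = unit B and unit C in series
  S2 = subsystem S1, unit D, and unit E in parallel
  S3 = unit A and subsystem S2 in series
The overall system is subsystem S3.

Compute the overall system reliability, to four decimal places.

0.7582

R(A) = exp(−0.000031 × 8760) = 0.762190
R(B) = exp(−0.000020 × 8760) = 0.839289
R(C) = exp(−0.0000093 × 8760) = 0.921762
R(D) = exp(−0.000015 × 8760) = 0.876867
R(E) = exp(−0.000024 × 8760) = 0.810390
Series (B and C): 0.839289 × 0.921762 = 0.773625
Parallel ([0.773625], D, and E): 1 − (1 − 0.773625)(1 − 0.876867)(1 − 0.810390) = 0.994715
Series (A and [0.994715]): 0.762190 × 0.994715 = 0.7582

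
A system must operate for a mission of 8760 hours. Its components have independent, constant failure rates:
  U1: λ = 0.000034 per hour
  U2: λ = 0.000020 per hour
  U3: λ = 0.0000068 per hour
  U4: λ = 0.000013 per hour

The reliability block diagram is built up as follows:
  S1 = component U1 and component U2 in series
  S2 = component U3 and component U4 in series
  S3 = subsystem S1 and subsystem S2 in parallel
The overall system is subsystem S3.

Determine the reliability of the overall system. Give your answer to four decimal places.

0.9400

R(U1) = exp(−0.000034 × 8760) = 0.742420
R(U2) = exp(−0.000020 × 8760) = 0.839289
R(U3) = exp(−0.0000068 × 8760) = 0.942171
R(U4) = exp(−0.000013 × 8760) = 0.892365
Series (U1 and U2): 0.742420 × 0.839289 = 0.623105
Series (U3 and U4): 0.942171 × 0.892365 = 0.840760
Parallel ([0.623105] and [0.840760]): 1 − (1 − 0.623105)(1 − 0.840760) = 0.9400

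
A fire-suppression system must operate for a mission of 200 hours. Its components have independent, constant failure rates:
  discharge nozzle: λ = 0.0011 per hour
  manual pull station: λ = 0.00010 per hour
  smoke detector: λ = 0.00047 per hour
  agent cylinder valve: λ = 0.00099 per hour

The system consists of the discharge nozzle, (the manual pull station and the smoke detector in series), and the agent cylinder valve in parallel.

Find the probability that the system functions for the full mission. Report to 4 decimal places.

R(discharge nozzle) = exp(−0.0011 × 200) = 0.802519
R(manual pull station) = exp(−0.00010 × 200) = 0.980199
R(smoke detector) = exp(−0.00047 × 200) = 0.910283
R(agent cylinder valve) = exp(−0.00099 × 200) = 0.820370
Series (manual pull station and smoke detector): 0.980199 × 0.910283 = 0.892258
Parallel (discharge nozzle, [0.892258], and agent cylinder valve): 1 − (1 − 0.802519)(1 − 0.892258)(1 − 0.820370) = 0.9962

0.9962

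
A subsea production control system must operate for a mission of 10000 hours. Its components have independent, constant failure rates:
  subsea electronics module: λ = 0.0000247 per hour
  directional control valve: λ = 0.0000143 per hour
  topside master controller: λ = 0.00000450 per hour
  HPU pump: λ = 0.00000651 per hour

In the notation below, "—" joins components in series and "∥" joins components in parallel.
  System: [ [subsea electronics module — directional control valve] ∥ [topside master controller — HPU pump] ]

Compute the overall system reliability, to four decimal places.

R(subsea electronics module) = exp(−0.0000247 × 10000) = 0.781141
R(directional control valve) = exp(−0.0000143 × 10000) = 0.866754
R(topside master controller) = exp(−0.00000450 × 10000) = 0.955997
R(HPU pump) = exp(−0.00000651 × 10000) = 0.936974
Series (subsea electronics module and directional control valve): 0.781141 × 0.866754 = 0.677057
Series (topside master controller and HPU pump): 0.955997 × 0.936974 = 0.895744
Parallel ([0.677057] and [0.895744]): 1 − (1 − 0.677057)(1 − 0.895744) = 0.9663

0.9663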